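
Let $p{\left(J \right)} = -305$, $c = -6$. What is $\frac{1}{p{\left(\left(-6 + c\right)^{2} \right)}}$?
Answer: $- \frac{1}{305} \approx -0.0032787$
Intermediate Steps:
$\frac{1}{p{\left(\left(-6 + c\right)^{2} \right)}} = \frac{1}{-305} = - \frac{1}{305}$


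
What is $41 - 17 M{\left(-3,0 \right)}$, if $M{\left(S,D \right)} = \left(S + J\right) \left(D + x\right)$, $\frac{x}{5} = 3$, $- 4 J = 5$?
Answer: $\frac{4499}{4} \approx 1124.8$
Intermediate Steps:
$J = - \frac{5}{4}$ ($J = \left(- \frac{1}{4}\right) 5 = - \frac{5}{4} \approx -1.25$)
$x = 15$ ($x = 5 \cdot 3 = 15$)
$M{\left(S,D \right)} = \left(15 + D\right) \left(- \frac{5}{4} + S\right)$ ($M{\left(S,D \right)} = \left(S - \frac{5}{4}\right) \left(D + 15\right) = \left(- \frac{5}{4} + S\right) \left(15 + D\right) = \left(15 + D\right) \left(- \frac{5}{4} + S\right)$)
$41 - 17 M{\left(-3,0 \right)} = 41 - 17 \left(- \frac{75}{4} + 15 \left(-3\right) - 0 + 0 \left(-3\right)\right) = 41 - 17 \left(- \frac{75}{4} - 45 + 0 + 0\right) = 41 - - \frac{4335}{4} = 41 + \frac{4335}{4} = \frac{4499}{4}$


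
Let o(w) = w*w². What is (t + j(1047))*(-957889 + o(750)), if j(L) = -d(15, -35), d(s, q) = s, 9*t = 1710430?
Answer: 719892430357745/9 ≈ 7.9988e+13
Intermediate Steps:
t = 1710430/9 (t = (⅑)*1710430 = 1710430/9 ≈ 1.9005e+5)
j(L) = -15 (j(L) = -1*15 = -15)
o(w) = w³
(t + j(1047))*(-957889 + o(750)) = (1710430/9 - 15)*(-957889 + 750³) = 1710295*(-957889 + 421875000)/9 = (1710295/9)*420917111 = 719892430357745/9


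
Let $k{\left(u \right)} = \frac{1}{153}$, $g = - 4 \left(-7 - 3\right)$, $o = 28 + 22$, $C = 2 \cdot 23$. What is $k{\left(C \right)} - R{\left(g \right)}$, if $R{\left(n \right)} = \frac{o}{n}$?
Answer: $- \frac{761}{612} \approx -1.2435$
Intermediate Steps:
$C = 46$
$o = 50$
$g = 40$ ($g = \left(-4\right) \left(-10\right) = 40$)
$k{\left(u \right)} = \frac{1}{153}$
$R{\left(n \right)} = \frac{50}{n}$
$k{\left(C \right)} - R{\left(g \right)} = \frac{1}{153} - \frac{50}{40} = \frac{1}{153} - 50 \cdot \frac{1}{40} = \frac{1}{153} - \frac{5}{4} = - \frac{761}{612}$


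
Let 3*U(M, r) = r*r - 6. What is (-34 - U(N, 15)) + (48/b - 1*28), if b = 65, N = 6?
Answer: -8727/65 ≈ -134.26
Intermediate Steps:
U(M, r) = -2 + r**2/3 (U(M, r) = (r*r - 6)/3 = (r**2 - 6)/3 = (-6 + r**2)/3 = -2 + r**2/3)
(-34 - U(N, 15)) + (48/b - 1*28) = (-34 - (-2 + (1/3)*15**2)) + (48/65 - 1*28) = (-34 - (-2 + (1/3)*225)) + (48*(1/65) - 28) = (-34 - (-2 + 75)) + (48/65 - 28) = (-34 - 1*73) - 1772/65 = (-34 - 73) - 1772/65 = -107 - 1772/65 = -8727/65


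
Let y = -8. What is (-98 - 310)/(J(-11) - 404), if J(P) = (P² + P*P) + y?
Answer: 12/5 ≈ 2.4000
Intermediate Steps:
J(P) = -8 + 2*P² (J(P) = (P² + P*P) - 8 = (P² + P²) - 8 = 2*P² - 8 = -8 + 2*P²)
(-98 - 310)/(J(-11) - 404) = (-98 - 310)/((-8 + 2*(-11)²) - 404) = -408/((-8 + 2*121) - 404) = -408/((-8 + 242) - 404) = -408/(234 - 404) = -408/(-170) = -408*(-1/170) = 12/5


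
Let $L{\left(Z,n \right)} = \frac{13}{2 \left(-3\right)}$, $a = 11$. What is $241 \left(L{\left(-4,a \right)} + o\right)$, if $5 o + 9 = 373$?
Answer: $\frac{510679}{30} \approx 17023.0$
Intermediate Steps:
$o = \frac{364}{5}$ ($o = - \frac{9}{5} + \frac{1}{5} \cdot 373 = - \frac{9}{5} + \frac{373}{5} = \frac{364}{5} \approx 72.8$)
$L{\left(Z,n \right)} = - \frac{13}{6}$ ($L{\left(Z,n \right)} = \frac{13}{-6} = 13 \left(- \frac{1}{6}\right) = - \frac{13}{6}$)
$241 \left(L{\left(-4,a \right)} + o\right) = 241 \left(- \frac{13}{6} + \frac{364}{5}\right) = 241 \cdot \frac{2119}{30} = \frac{510679}{30}$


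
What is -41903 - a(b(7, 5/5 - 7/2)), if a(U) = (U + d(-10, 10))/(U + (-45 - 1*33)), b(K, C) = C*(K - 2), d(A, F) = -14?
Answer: -7584496/181 ≈ -41903.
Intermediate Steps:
b(K, C) = C*(-2 + K)
a(U) = (-14 + U)/(-78 + U) (a(U) = (U - 14)/(U + (-45 - 1*33)) = (-14 + U)/(U + (-45 - 33)) = (-14 + U)/(U - 78) = (-14 + U)/(-78 + U))
-41903 - a(b(7, 5/5 - 7/2)) = -41903 - (-14 + (5/5 - 7/2)*(-2 + 7))/(-78 + (5/5 - 7/2)*(-2 + 7)) = -41903 - (-14 + (5*(⅕) - 7*½)*5)/(-78 + (5*(⅕) - 7*½)*5) = -41903 - (-14 + (1 - 7/2)*5)/(-78 + (1 - 7/2)*5) = -41903 - (-14 - 5/2*5)/(-78 - 5/2*5) = -41903 - (-14 - 25/2)/(-78 - 25/2) = -41903 - (-53)/((-181/2)*2) = -41903 - (-2)*(-53)/(181*2) = -41903 - 1*53/181 = -41903 - 53/181 = -7584496/181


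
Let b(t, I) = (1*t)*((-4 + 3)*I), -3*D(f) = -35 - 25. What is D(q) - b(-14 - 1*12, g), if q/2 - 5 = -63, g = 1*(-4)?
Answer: 124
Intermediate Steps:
g = -4
q = -116 (q = 10 + 2*(-63) = 10 - 126 = -116)
D(f) = 20 (D(f) = -(-35 - 25)/3 = -⅓*(-60) = 20)
b(t, I) = -I*t (b(t, I) = t*(-I) = -I*t)
D(q) - b(-14 - 1*12, g) = 20 - (-1)*(-4)*(-14 - 1*12) = 20 - (-1)*(-4)*(-14 - 12) = 20 - (-1)*(-4)*(-26) = 20 - 1*(-104) = 20 + 104 = 124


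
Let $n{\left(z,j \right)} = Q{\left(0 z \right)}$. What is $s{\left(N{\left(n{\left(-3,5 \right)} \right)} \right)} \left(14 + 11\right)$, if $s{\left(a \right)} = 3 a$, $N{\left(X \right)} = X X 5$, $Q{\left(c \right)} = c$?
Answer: $0$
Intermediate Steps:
$n{\left(z,j \right)} = 0$ ($n{\left(z,j \right)} = 0 z = 0$)
$N{\left(X \right)} = 5 X^{2}$ ($N{\left(X \right)} = X^{2} \cdot 5 = 5 X^{2}$)
$s{\left(N{\left(n{\left(-3,5 \right)} \right)} \right)} \left(14 + 11\right) = 3 \cdot 5 \cdot 0^{2} \left(14 + 11\right) = 3 \cdot 5 \cdot 0 \cdot 25 = 3 \cdot 0 \cdot 25 = 0 \cdot 25 = 0$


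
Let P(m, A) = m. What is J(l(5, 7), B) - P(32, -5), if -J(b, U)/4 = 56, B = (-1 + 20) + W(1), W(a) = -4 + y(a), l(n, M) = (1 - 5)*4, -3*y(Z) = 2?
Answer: -256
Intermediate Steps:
y(Z) = -⅔ (y(Z) = -⅓*2 = -⅔)
l(n, M) = -16 (l(n, M) = -4*4 = -16)
W(a) = -14/3 (W(a) = -4 - ⅔ = -14/3)
B = 43/3 (B = (-1 + 20) - 14/3 = 19 - 14/3 = 43/3 ≈ 14.333)
J(b, U) = -224 (J(b, U) = -4*56 = -224)
J(l(5, 7), B) - P(32, -5) = -224 - 1*32 = -224 - 32 = -256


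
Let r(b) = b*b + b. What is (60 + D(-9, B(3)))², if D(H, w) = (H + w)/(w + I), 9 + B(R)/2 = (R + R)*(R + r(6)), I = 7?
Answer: 1040256009/279841 ≈ 3717.3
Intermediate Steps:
r(b) = b + b² (r(b) = b² + b = b + b²)
B(R) = -18 + 4*R*(42 + R) (B(R) = -18 + 2*((R + R)*(R + 6*(1 + 6))) = -18 + 2*((2*R)*(R + 6*7)) = -18 + 2*((2*R)*(R + 42)) = -18 + 2*((2*R)*(42 + R)) = -18 + 2*(2*R*(42 + R)) = -18 + 4*R*(42 + R))
D(H, w) = (H + w)/(7 + w) (D(H, w) = (H + w)/(w + 7) = (H + w)/(7 + w))
(60 + D(-9, B(3)))² = (60 + (-9 + (-18 + 4*3² + 168*3))/(7 + (-18 + 4*3² + 168*3)))² = (60 + (-9 + (-18 + 4*9 + 504))/(7 + (-18 + 4*9 + 504)))² = (60 + (-9 + (-18 + 36 + 504))/(7 + (-18 + 36 + 504)))² = (60 + (-9 + 522)/(7 + 522))² = (60 + 513/529)² = (32253/529)² = 1040256009/279841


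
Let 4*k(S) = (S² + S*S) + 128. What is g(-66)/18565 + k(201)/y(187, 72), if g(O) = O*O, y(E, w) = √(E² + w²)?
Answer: 4356/18565 + 40465*√40153/80306 ≈ 101.20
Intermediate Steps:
k(S) = 32 + S²/2 (k(S) = ((S² + S*S) + 128)/4 = ((S² + S²) + 128)/4 = (2*S² + 128)/4 = (128 + 2*S²)/4 = 32 + S²/2)
g(O) = O²
g(-66)/18565 + k(201)/y(187, 72) = (-66)²/18565 + (32 + (½)*201²)/(√(187² + 72²)) = 4356*(1/18565) + (32 + (½)*40401)/(√(34969 + 5184)) = 4356/18565 + (32 + 40401/2)/(√40153) = 4356/18565 + 40465*(√40153/40153)/2 = 4356/18565 + 40465*√40153/80306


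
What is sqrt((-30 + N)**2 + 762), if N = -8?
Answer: sqrt(2206) ≈ 46.968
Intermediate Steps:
sqrt((-30 + N)**2 + 762) = sqrt((-30 - 8)**2 + 762) = sqrt((-38)**2 + 762) = sqrt(1444 + 762) = sqrt(2206)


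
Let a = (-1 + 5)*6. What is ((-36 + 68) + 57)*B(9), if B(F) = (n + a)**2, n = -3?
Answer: 39249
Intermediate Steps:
a = 24 (a = 4*6 = 24)
B(F) = 441 (B(F) = (-3 + 24)**2 = 21**2 = 441)
((-36 + 68) + 57)*B(9) = ((-36 + 68) + 57)*441 = (32 + 57)*441 = 89*441 = 39249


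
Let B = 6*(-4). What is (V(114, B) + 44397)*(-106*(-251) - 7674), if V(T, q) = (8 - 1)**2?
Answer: 841451672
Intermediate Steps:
B = -24
V(T, q) = 49 (V(T, q) = 7**2 = 49)
(V(114, B) + 44397)*(-106*(-251) - 7674) = (49 + 44397)*(-106*(-251) - 7674) = 44446*(26606 - 7674) = 44446*18932 = 841451672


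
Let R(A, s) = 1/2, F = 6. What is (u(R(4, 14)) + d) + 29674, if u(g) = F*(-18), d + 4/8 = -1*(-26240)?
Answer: 111611/2 ≈ 55806.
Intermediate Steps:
R(A, s) = ½
d = 52479/2 (d = -½ - 1*(-26240) = -½ + 26240 = 52479/2 ≈ 26240.)
u(g) = -108 (u(g) = 6*(-18) = -108)
(u(R(4, 14)) + d) + 29674 = (-108 + 52479/2) + 29674 = 52263/2 + 29674 = 111611/2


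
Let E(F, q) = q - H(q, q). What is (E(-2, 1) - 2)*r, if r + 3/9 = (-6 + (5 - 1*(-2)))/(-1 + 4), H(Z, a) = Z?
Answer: 0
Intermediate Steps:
E(F, q) = 0 (E(F, q) = q - q = 0)
r = 0 (r = -⅓ + (-6 + (5 - 1*(-2)))/(-1 + 4) = -⅓ + (-6 + (5 + 2))/3 = -⅓ + (-6 + 7)*(⅓) = -⅓ + 1*(⅓) = -⅓ + ⅓ = 0)
(E(-2, 1) - 2)*r = (0 - 2)*0 = -2*0 = 0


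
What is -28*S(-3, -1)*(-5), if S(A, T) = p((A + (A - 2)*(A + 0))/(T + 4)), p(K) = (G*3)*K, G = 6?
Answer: 10080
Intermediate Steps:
p(K) = 18*K (p(K) = (6*3)*K = 18*K)
S(A, T) = 18*(A + A*(-2 + A))/(4 + T) (S(A, T) = 18*((A + (A - 2)*(A + 0))/(T + 4)) = 18*((A + (-2 + A)*A)/(4 + T)) = 18*((A + A*(-2 + A))/(4 + T)) = 18*(A + A*(-2 + A))/(4 + T))
-28*S(-3, -1)*(-5) = -504*(-3)*(-1 - 3)/(4 - 1)*(-5) = -504*(-3)*(-4)/3*(-5) = -28*72*(-5) = -2016*(-5) = 10080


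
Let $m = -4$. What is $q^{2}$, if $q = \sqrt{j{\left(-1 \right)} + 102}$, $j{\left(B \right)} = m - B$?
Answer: $99$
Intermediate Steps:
$j{\left(B \right)} = -4 - B$
$q = 3 \sqrt{11}$ ($q = \sqrt{\left(-4 - -1\right) + 102} = \sqrt{\left(-4 + 1\right) + 102} = \sqrt{-3 + 102} = \sqrt{99} = 3 \sqrt{11} \approx 9.9499$)
$q^{2} = \left(3 \sqrt{11}\right)^{2} = 99$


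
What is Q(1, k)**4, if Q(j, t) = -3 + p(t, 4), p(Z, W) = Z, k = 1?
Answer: 16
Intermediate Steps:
Q(j, t) = -3 + t
Q(1, k)**4 = (-3 + 1)**4 = (-2)**4 = 16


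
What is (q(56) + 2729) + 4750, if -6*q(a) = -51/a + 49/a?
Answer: 1256473/168 ≈ 7479.0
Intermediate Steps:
q(a) = 1/(3*a) (q(a) = -(-51/a + 49/a)/6 = -(-1)/(3*a) = 1/(3*a))
(q(56) + 2729) + 4750 = ((⅓)/56 + 2729) + 4750 = ((⅓)*(1/56) + 2729) + 4750 = (1/168 + 2729) + 4750 = 458473/168 + 4750 = 1256473/168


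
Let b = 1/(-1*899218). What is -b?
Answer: 1/899218 ≈ 1.1121e-6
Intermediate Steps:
b = -1/899218 (b = 1/(-899218) = -1/899218 ≈ -1.1121e-6)
-b = -1*(-1/899218) = 1/899218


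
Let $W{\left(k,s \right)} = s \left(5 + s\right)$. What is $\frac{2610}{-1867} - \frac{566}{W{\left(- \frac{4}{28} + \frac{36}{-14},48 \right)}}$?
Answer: $- \frac{3848281}{2374824} \approx -1.6204$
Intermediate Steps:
$\frac{2610}{-1867} - \frac{566}{W{\left(- \frac{4}{28} + \frac{36}{-14},48 \right)}} = \frac{2610}{-1867} - \frac{566}{48 \left(5 + 48\right)} = 2610 \left(- \frac{1}{1867}\right) - \frac{566}{48 \cdot 53} = - \frac{2610}{1867} - \frac{566}{2544} = - \frac{2610}{1867} - \frac{283}{1272} = - \frac{3848281}{2374824}$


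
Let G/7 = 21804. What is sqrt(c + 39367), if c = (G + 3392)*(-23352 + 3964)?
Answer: 9*I*sqrt(37344153) ≈ 54999.0*I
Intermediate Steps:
G = 152628 (G = 7*21804 = 152628)
c = -3024915760 (c = (152628 + 3392)*(-23352 + 3964) = 156020*(-19388) = -3024915760)
sqrt(c + 39367) = sqrt(-3024915760 + 39367) = sqrt(-3024876393) = 9*I*sqrt(37344153)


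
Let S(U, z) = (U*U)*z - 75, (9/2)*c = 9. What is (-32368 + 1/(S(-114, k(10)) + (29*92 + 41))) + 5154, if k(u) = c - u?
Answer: -2757703477/101334 ≈ -27214.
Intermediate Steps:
c = 2 (c = (2/9)*9 = 2)
k(u) = 2 - u
S(U, z) = -75 + z*U² (S(U, z) = U²*z - 75 = z*U² - 75 = -75 + z*U²)
(-32368 + 1/(S(-114, k(10)) + (29*92 + 41))) + 5154 = (-32368 + 1/((-75 + (2 - 1*10)*(-114)²) + (29*92 + 41))) + 5154 = (-32368 + 1/((-75 + (2 - 10)*12996) + (2668 + 41))) + 5154 = (-32368 + 1/((-75 - 8*12996) + 2709)) + 5154 = (-32368 + 1/((-75 - 103968) + 2709)) + 5154 = (-32368 + 1/(-104043 + 2709)) + 5154 = (-32368 + 1/(-101334)) + 5154 = (-32368 - 1/101334) + 5154 = -3279978913/101334 + 5154 = -2757703477/101334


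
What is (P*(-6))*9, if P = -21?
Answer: 1134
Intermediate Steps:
(P*(-6))*9 = -21*(-6)*9 = 126*9 = 1134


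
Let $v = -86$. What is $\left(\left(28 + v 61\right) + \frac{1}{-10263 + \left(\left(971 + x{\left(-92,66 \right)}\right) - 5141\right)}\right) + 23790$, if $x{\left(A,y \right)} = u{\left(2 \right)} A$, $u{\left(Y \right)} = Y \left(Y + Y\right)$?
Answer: $\frac{281718667}{15169} \approx 18572.0$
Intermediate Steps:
$u{\left(Y \right)} = 2 Y^{2}$ ($u{\left(Y \right)} = Y 2 Y = 2 Y^{2}$)
$x{\left(A,y \right)} = 8 A$ ($x{\left(A,y \right)} = 2 \cdot 2^{2} A = 2 \cdot 4 A = 8 A$)
$\left(\left(28 + v 61\right) + \frac{1}{-10263 + \left(\left(971 + x{\left(-92,66 \right)}\right) - 5141\right)}\right) + 23790 = \left(\left(28 - 5246\right) + \frac{1}{-10263 + \left(\left(971 + 8 \left(-92\right)\right) - 5141\right)}\right) + 23790 = \left(\left(28 - 5246\right) + \frac{1}{-10263 + \left(\left(971 - 736\right) - 5141\right)}\right) + 23790 = \left(-5218 + \frac{1}{-10263 + \left(235 - 5141\right)}\right) + 23790 = \left(-5218 + \frac{1}{-10263 - 4906}\right) + 23790 = \left(-5218 + \frac{1}{-15169}\right) + 23790 = \left(-5218 - \frac{1}{15169}\right) + 23790 = - \frac{79151843}{15169} + 23790 = \frac{281718667}{15169}$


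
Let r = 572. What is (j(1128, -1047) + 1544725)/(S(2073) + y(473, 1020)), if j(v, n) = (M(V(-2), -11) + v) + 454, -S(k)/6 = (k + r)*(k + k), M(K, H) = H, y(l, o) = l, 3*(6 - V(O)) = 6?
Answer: -1546296/65796547 ≈ -0.023501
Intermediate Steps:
V(O) = 4 (V(O) = 6 - 1/3*6 = 6 - 2 = 4)
S(k) = -12*k*(572 + k) (S(k) = -6*(k + 572)*(k + k) = -6*(572 + k)*2*k = -12*k*(572 + k))
j(v, n) = 443 + v (j(v, n) = (-11 + v) + 454 = 443 + v)
(j(1128, -1047) + 1544725)/(S(2073) + y(473, 1020)) = ((443 + 1128) + 1544725)/(-12*2073*(572 + 2073) + 473) = (1571 + 1544725)/(-12*2073*2645 + 473) = 1546296/(-65797020 + 473) = 1546296/(-65796547) = 1546296*(-1/65796547) = -1546296/65796547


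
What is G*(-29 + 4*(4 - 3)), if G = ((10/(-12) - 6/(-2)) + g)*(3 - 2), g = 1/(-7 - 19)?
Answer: -2075/39 ≈ -53.205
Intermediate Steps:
g = -1/26 (g = 1/(-26) = -1/26 ≈ -0.038462)
G = 83/39 (G = ((10/(-12) - 6/(-2)) - 1/26)*(3 - 2) = ((10*(-1/12) - 6*(-½)) - 1/26)*1 = ((-⅚ + 3) - 1/26)*1 = (13/6 - 1/26)*1 = (83/39)*1 = 83/39 ≈ 2.1282)
G*(-29 + 4*(4 - 3)) = 83*(-29 + 4*(4 - 3))/39 = 83*(-29 + 4*1)/39 = 83*(-29 + 4)/39 = (83/39)*(-25) = -2075/39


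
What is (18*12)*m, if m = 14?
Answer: 3024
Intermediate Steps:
(18*12)*m = (18*12)*14 = 216*14 = 3024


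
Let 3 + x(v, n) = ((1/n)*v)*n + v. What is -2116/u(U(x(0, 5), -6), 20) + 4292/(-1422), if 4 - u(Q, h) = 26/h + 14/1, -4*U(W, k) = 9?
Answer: 14802262/80343 ≈ 184.24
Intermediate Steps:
x(v, n) = -3 + 2*v (x(v, n) = -3 + (((1/n)*v)*n + v) = -3 + ((v/n)*n + v) = -3 + (v + v) = -3 + 2*v)
U(W, k) = -9/4 (U(W, k) = -1/4*9 = -9/4)
u(Q, h) = -10 - 26/h (u(Q, h) = 4 - (26/h + 14/1) = 4 - (26/h + 14*1) = 4 - (26/h + 14) = 4 - (14 + 26/h) = 4 + (-14 - 26/h) = -10 - 26/h)
-2116/u(U(x(0, 5), -6), 20) + 4292/(-1422) = -2116/(-10 - 26/20) + 4292/(-1422) = -2116/(-10 - 26*1/20) + 4292*(-1/1422) = -2116/(-10 - 13/10) - 2146/711 = -2116/(-113/10) - 2146/711 = -2116*(-10/113) - 2146/711 = 21160/113 - 2146/711 = 14802262/80343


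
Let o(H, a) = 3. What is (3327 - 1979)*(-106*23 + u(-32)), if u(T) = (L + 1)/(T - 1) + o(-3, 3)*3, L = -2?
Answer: -108050288/33 ≈ -3.2743e+6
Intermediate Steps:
u(T) = 9 - 1/(-1 + T) (u(T) = (-2 + 1)/(T - 1) + 3*3 = -1/(-1 + T) + 9 = 9 - 1/(-1 + T))
(3327 - 1979)*(-106*23 + u(-32)) = (3327 - 1979)*(-106*23 + (-10 + 9*(-32))/(-1 - 32)) = 1348*(-2438 + (-10 - 288)/(-33)) = 1348*(-2438 - 1/33*(-298)) = 1348*(-2438 + 298/33) = 1348*(-80156/33) = -108050288/33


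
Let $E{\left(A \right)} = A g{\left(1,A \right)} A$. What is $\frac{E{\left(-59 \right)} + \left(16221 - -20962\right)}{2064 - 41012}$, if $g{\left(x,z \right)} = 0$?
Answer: $- \frac{37183}{38948} \approx -0.95468$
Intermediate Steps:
$E{\left(A \right)} = 0$ ($E{\left(A \right)} = A 0 A = 0 A = 0$)
$\frac{E{\left(-59 \right)} + \left(16221 - -20962\right)}{2064 - 41012} = \frac{0 + \left(16221 - -20962\right)}{2064 - 41012} = \frac{0 + \left(16221 + 20962\right)}{-38948} = \left(0 + 37183\right) \left(- \frac{1}{38948}\right) = 37183 \left(- \frac{1}{38948}\right) = - \frac{37183}{38948}$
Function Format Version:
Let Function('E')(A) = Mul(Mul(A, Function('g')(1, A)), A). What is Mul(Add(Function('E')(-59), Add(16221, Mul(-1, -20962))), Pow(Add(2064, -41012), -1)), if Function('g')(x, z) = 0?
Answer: Rational(-37183, 38948) ≈ -0.95468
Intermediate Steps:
Function('E')(A) = 0 (Function('E')(A) = Mul(Mul(A, 0), A) = Mul(0, A) = 0)
Mul(Add(Function('E')(-59), Add(16221, Mul(-1, -20962))), Pow(Add(2064, -41012), -1)) = Mul(Add(0, Add(16221, Mul(-1, -20962))), Pow(Add(2064, -41012), -1)) = Mul(Add(0, Add(16221, 20962)), Pow(-38948, -1)) = Mul(Add(0, 37183), Rational(-1, 38948)) = Mul(37183, Rational(-1, 38948)) = Rational(-37183, 38948)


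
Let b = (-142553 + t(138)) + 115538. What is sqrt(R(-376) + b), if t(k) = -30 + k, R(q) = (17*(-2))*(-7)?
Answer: I*sqrt(26669) ≈ 163.31*I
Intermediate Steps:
R(q) = 238 (R(q) = -34*(-7) = 238)
b = -26907 (b = (-142553 + (-30 + 138)) + 115538 = (-142553 + 108) + 115538 = -142445 + 115538 = -26907)
sqrt(R(-376) + b) = sqrt(238 - 26907) = sqrt(-26669) = I*sqrt(26669)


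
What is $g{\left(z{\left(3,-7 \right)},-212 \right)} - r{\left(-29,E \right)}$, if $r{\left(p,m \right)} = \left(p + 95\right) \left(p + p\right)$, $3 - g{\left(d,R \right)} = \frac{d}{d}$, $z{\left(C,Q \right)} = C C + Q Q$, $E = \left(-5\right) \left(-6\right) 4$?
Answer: $3830$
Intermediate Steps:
$E = 120$ ($E = 30 \cdot 4 = 120$)
$z{\left(C,Q \right)} = C^{2} + Q^{2}$
$g{\left(d,R \right)} = 2$ ($g{\left(d,R \right)} = 3 - \frac{d}{d} = 3 - 1 = 2$)
$r{\left(p,m \right)} = 2 p \left(95 + p\right)$ ($r{\left(p,m \right)} = \left(95 + p\right) 2 p = 2 p \left(95 + p\right)$)
$g{\left(z{\left(3,-7 \right)},-212 \right)} - r{\left(-29,E \right)} = 2 - 2 \left(-29\right) \left(95 - 29\right) = 2 - 2 \left(-29\right) 66 = 2 - -3828 = 2 + 3828 = 3830$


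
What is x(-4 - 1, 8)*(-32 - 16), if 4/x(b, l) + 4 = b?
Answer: 64/3 ≈ 21.333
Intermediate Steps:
x(b, l) = 4/(-4 + b)
x(-4 - 1, 8)*(-32 - 16) = (4/(-4 + (-4 - 1)))*(-32 - 16) = (4/(-4 - 5))*(-48) = (4/(-9))*(-48) = (4*(-⅑))*(-48) = -4/9*(-48) = 64/3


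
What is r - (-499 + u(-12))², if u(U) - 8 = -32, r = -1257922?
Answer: -1531451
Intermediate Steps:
u(U) = -24 (u(U) = 8 - 32 = -24)
r - (-499 + u(-12))² = -1257922 - (-499 - 24)² = -1257922 - 1*(-523)² = -1257922 - 1*273529 = -1257922 - 273529 = -1531451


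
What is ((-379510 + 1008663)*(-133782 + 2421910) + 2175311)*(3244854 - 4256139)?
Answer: -1455830485034550075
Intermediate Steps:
((-379510 + 1008663)*(-133782 + 2421910) + 2175311)*(3244854 - 4256139) = (629153*2288128 + 2175311)*(-1011285) = (1439582595584 + 2175311)*(-1011285) = 1439584770895*(-1011285) = -1455830485034550075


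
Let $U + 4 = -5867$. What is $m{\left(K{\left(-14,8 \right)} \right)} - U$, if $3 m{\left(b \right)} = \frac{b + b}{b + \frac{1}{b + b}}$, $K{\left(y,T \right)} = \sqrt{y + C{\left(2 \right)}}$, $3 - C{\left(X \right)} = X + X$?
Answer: $\frac{170279}{29} \approx 5871.7$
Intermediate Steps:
$C{\left(X \right)} = 3 - 2 X$ ($C{\left(X \right)} = 3 - \left(X + X\right) = 3 - 2 X$)
$K{\left(y,T \right)} = \sqrt{-1 + y}$ ($K{\left(y,T \right)} = \sqrt{y + \left(3 - 4\right)} = \sqrt{y - 1} = \sqrt{-1 + y}$)
$U = -5871$ ($U = -4 - 5867 = -5871$)
$m{\left(b \right)} = \frac{2 b}{3 \left(b + \frac{1}{2 b}\right)}$ ($m{\left(b \right)} = \frac{\left(b + b\right) \frac{1}{b + \frac{1}{b + b}}}{3} = \frac{2 b \frac{1}{b + \frac{1}{2 b}}}{3} = \frac{2 b}{3 \left(b + \frac{1}{2 b}\right)}$)
$m{\left(K{\left(-14,8 \right)} \right)} - U = \frac{4 \left(\sqrt{-1 - 14}\right)^{2}}{3 \left(1 + 2 \left(\sqrt{-1 - 14}\right)^{2}\right)} - -5871 = \frac{4 \left(\sqrt{-15}\right)^{2}}{3 \left(1 + 2 \left(\sqrt{-15}\right)^{2}\right)} + 5871 = \frac{4 \left(i \sqrt{15}\right)^{2}}{3 \left(1 + 2 \left(i \sqrt{15}\right)^{2}\right)} + 5871 = \frac{4}{3} \left(-15\right) \frac{1}{1 + 2 \left(-15\right)} + 5871 = \frac{4}{3} \left(-15\right) \frac{1}{1 - 30} + 5871 = \frac{4}{3} \left(-15\right) \frac{1}{-29} + 5871 = \frac{4}{3} \left(-15\right) \left(- \frac{1}{29}\right) + 5871 = \frac{20}{29} + 5871 = \frac{170279}{29}$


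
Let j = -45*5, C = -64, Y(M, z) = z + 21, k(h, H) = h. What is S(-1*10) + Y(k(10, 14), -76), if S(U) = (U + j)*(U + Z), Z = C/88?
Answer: 27125/11 ≈ 2465.9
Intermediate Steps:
Y(M, z) = 21 + z
Z = -8/11 (Z = -64/88 = -64*1/88 = -8/11 ≈ -0.72727)
j = -225
S(U) = (-225 + U)*(-8/11 + U) (S(U) = (U - 225)*(U - 8/11) = (-225 + U)*(-8/11 + U))
S(-1*10) + Y(k(10, 14), -76) = (1800/11 + (-1*10)² - (-2483)*10/11) + (21 - 76) = (1800/11 + (-10)² - 2483/11*(-10)) - 55 = (1800/11 + 100 + 24830/11) - 55 = 27730/11 - 55 = 27125/11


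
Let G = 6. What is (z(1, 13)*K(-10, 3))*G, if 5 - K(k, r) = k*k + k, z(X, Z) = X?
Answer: -510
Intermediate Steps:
K(k, r) = 5 - k - k² (K(k, r) = 5 - (k*k + k) = 5 - (k² + k) = 5 - (k + k²) = 5 + (-k - k²) = 5 - k - k²)
(z(1, 13)*K(-10, 3))*G = (1*(5 - 1*(-10) - 1*(-10)²))*6 = (1*(5 + 10 - 1*100))*6 = (1*(5 + 10 - 100))*6 = (1*(-85))*6 = -85*6 = -510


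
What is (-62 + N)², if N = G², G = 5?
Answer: 1369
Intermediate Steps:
N = 25 (N = 5² = 25)
(-62 + N)² = (-62 + 25)² = (-37)² = 1369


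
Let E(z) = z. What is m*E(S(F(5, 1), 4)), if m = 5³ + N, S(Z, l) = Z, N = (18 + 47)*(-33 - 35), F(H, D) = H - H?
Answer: 0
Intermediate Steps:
F(H, D) = 0
N = -4420 (N = 65*(-68) = -4420)
m = -4295 (m = 5³ - 4420 = 125 - 4420 = -4295)
m*E(S(F(5, 1), 4)) = -4295*0 = 0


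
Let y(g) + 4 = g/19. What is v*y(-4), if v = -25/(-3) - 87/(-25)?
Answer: -14176/285 ≈ -49.740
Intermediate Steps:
y(g) = -4 + g/19
v = 886/75 (v = -25*(-⅓) - 87*(-1/25) = 25/3 + 87/25 = 886/75 ≈ 11.813)
v*y(-4) = 886*(-4 + (1/19)*(-4))/75 = 886*(-4 - 4/19)/75 = (886/75)*(-80/19) = -14176/285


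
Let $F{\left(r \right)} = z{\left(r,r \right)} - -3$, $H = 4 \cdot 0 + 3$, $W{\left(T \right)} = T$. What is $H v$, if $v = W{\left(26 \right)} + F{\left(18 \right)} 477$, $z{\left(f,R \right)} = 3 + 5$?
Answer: $15819$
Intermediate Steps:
$z{\left(f,R \right)} = 8$
$H = 3$ ($H = 0 + 3 = 3$)
$F{\left(r \right)} = 11$ ($F{\left(r \right)} = 8 - -3 = 8 + 3 = 11$)
$v = 5273$ ($v = 26 + 11 \cdot 477 = 26 + 5247 = 5273$)
$H v = 3 \cdot 5273 = 15819$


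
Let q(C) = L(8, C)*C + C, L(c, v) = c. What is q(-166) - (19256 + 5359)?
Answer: -26109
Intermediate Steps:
q(C) = 9*C (q(C) = 8*C + C = 9*C)
q(-166) - (19256 + 5359) = 9*(-166) - (19256 + 5359) = -1494 - 1*24615 = -1494 - 24615 = -26109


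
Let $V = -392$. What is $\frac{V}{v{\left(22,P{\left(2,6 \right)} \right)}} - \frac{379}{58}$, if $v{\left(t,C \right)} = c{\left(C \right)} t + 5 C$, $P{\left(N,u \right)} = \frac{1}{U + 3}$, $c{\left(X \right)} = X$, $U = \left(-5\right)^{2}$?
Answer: $- \frac{646841}{1566} \approx -413.05$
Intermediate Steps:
$U = 25$
$P{\left(N,u \right)} = \frac{1}{28}$ ($P{\left(N,u \right)} = \frac{1}{25 + 3} = \frac{1}{28}$)
$v{\left(t,C \right)} = 5 C + C t$ ($v{\left(t,C \right)} = C t + 5 C = 5 C + C t$)
$\frac{V}{v{\left(22,P{\left(2,6 \right)} \right)}} - \frac{379}{58} = - \frac{392}{\frac{1}{28} \left(5 + 22\right)} - \frac{379}{58} = - \frac{392}{\frac{1}{28} \cdot 27} - \frac{379}{58} = - \frac{392}{\frac{27}{28}} - \frac{379}{58} = \left(-392\right) \frac{28}{27} - \frac{379}{58} = - \frac{10976}{27} - \frac{379}{58} = - \frac{646841}{1566}$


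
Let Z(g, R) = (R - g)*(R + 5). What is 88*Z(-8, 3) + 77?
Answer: 7821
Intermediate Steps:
Z(g, R) = (5 + R)*(R - g) (Z(g, R) = (R - g)*(5 + R) = (5 + R)*(R - g))
88*Z(-8, 3) + 77 = 88*(3² - 5*(-8) + 5*3 - 1*3*(-8)) + 77 = 88*(9 + 40 + 15 + 24) + 77 = 88*88 + 77 = 7744 + 77 = 7821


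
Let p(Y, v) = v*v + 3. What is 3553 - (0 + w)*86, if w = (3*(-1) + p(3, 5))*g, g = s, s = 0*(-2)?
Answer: 3553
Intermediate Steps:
p(Y, v) = 3 + v² (p(Y, v) = v² + 3 = 3 + v²)
s = 0
g = 0
w = 0 (w = (3*(-1) + (3 + 5²))*0 = (-3 + (3 + 25))*0 = (-3 + 28)*0 = 25*0 = 0)
3553 - (0 + w)*86 = 3553 - (0 + 0)*86 = 3553 - 0*86 = 3553 - 1*0 = 3553 + 0 = 3553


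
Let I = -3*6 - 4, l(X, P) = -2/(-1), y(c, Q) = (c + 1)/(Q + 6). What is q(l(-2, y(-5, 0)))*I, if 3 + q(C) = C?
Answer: 22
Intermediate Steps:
y(c, Q) = (1 + c)/(6 + Q)
l(X, P) = 2 (l(X, P) = -2*(-1) = 2)
q(C) = -3 + C
I = -22 (I = -18 - 4 = -22)
q(l(-2, y(-5, 0)))*I = (-3 + 2)*(-22) = -1*(-22) = 22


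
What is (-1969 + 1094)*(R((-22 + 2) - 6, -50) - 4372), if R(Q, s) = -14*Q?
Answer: 3507000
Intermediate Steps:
(-1969 + 1094)*(R((-22 + 2) - 6, -50) - 4372) = (-1969 + 1094)*(-14*((-22 + 2) - 6) - 4372) = -875*(-14*(-20 - 6) - 4372) = -875*(-14*(-26) - 4372) = -875*(364 - 4372) = -875*(-4008) = 3507000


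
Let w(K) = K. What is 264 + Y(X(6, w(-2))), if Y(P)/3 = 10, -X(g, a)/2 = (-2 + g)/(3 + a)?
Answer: 294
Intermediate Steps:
X(g, a) = -2*(-2 + g)/(3 + a)
Y(P) = 30 (Y(P) = 3*10 = 30)
264 + Y(X(6, w(-2))) = 264 + 30 = 294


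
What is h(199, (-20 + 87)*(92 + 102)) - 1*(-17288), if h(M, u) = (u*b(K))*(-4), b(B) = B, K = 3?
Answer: -138688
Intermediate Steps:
h(M, u) = -12*u (h(M, u) = (u*3)*(-4) = (3*u)*(-4) = -12*u)
h(199, (-20 + 87)*(92 + 102)) - 1*(-17288) = -12*(-20 + 87)*(92 + 102) - 1*(-17288) = -804*194 + 17288 = -12*12998 + 17288 = -155976 + 17288 = -138688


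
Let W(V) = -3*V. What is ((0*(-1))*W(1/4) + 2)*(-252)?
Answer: -504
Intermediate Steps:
((0*(-1))*W(1/4) + 2)*(-252) = ((0*(-1))*(-3/4) + 2)*(-252) = (0*(-3*¼) + 2)*(-252) = (0*(-¾) + 2)*(-252) = (0 + 2)*(-252) = 2*(-252) = -504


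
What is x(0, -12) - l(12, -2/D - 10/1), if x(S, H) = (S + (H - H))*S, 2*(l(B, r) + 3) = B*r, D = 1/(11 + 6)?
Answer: 267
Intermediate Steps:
D = 1/17 ≈ 0.058824
l(B, r) = -3 + B*r/2 (l(B, r) = -3 + (B*r)/2 = -3 + B*r/2)
x(S, H) = S**2 (x(S, H) = (S + 0)*S = S*S = S**2)
x(0, -12) - l(12, -2/D - 10/1) = 0**2 - (-3 + (1/2)*12*(-2/1/17 - 10/1)) = 0 - (-3 + (1/2)*12*(-2*17 - 10*1)) = 0 - (-3 + (1/2)*12*(-34 - 10)) = 0 - (-3 + (1/2)*12*(-44)) = 0 - (-3 - 264) = 0 - 1*(-267) = 0 + 267 = 267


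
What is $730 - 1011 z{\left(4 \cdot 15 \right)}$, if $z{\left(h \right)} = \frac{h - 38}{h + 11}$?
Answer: $\frac{29588}{71} \approx 416.73$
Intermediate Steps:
$z{\left(h \right)} = \frac{-38 + h}{11 + h}$
$730 - 1011 z{\left(4 \cdot 15 \right)} = 730 - 1011 \frac{-38 + 4 \cdot 15}{11 + 4 \cdot 15} = 730 - 1011 \frac{-38 + 60}{11 + 60} = 730 - 1011 \cdot \frac{1}{71} \cdot 22 = 730 - \frac{22242}{71} = \frac{29588}{71}$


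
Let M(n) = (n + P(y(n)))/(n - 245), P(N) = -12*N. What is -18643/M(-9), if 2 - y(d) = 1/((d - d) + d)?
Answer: -137922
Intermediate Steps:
y(d) = 2 - 1/d (y(d) = 2 - 1/((d - d) + d) = 2 - 1/(0 + d) = 2 - 1/d)
M(n) = (-24 + n + 12/n)/(-245 + n) (M(n) = (n - 12*(2 - 1/n))/(n - 245) = (n + (-24 + 12/n))/(-245 + n) = (-24 + n + 12/n)/(-245 + n))
-18643/M(-9) = -18643*(-9*(-245 - 9)/(12 + (-9)² - 24*(-9))) = -18643*2286/(12 + 81 + 216) = -18643/((-⅑*(-1/254)*309)) = -18643/103/762 = -18643*762/103 = -137922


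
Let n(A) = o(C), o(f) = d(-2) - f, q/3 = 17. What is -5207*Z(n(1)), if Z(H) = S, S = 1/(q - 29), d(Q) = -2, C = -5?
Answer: -5207/22 ≈ -236.68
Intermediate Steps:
q = 51 (q = 3*17 = 51)
o(f) = -2 - f
n(A) = 3 (n(A) = -2 - 1*(-5) = -2 + 5 = 3)
S = 1/22 (S = 1/(51 - 29) = 1/22 ≈ 0.045455)
Z(H) = 1/22
-5207*Z(n(1)) = -5207*1/22 = -5207/22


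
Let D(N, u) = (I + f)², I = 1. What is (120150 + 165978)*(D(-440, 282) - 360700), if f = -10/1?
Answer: -103183193232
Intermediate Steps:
f = -10 (f = -10*1 = -10)
D(N, u) = 81 (D(N, u) = (1 - 10)² = (-9)² = 81)
(120150 + 165978)*(D(-440, 282) - 360700) = (120150 + 165978)*(81 - 360700) = 286128*(-360619) = -103183193232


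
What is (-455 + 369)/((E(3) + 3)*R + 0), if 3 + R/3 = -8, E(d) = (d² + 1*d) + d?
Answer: 43/297 ≈ 0.14478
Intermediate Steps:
E(d) = d² + 2*d (E(d) = (d² + d) + d = (d + d²) + d = d² + 2*d)
R = -33 (R = -9 + 3*(-8) = -9 - 24 = -33)
(-455 + 369)/((E(3) + 3)*R + 0) = (-455 + 369)/((3*(2 + 3) + 3)*(-33) + 0) = -86/((3*5 + 3)*(-33) + 0) = -86/((15 + 3)*(-33) + 0) = -86/(18*(-33) + 0) = -86/(-594 + 0) = -86/(-594) = -86*(-1/594) = 43/297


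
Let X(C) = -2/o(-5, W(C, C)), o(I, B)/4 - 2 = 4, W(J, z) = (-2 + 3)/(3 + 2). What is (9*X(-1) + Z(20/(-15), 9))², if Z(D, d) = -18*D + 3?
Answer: 11025/16 ≈ 689.06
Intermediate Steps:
W(J, z) = ⅕ (W(J, z) = 1/5 = 1*(⅕) = ⅕)
o(I, B) = 24 (o(I, B) = 8 + 4*4 = 8 + 16 = 24)
X(C) = -1/12 (X(C) = -2/24 = -2*1/24 = -1/12)
Z(D, d) = 3 - 18*D
(9*X(-1) + Z(20/(-15), 9))² = (9*(-1/12) + (3 - 360/(-15)))² = (-¾ + (3 - 360*(-1)/15))² = (-¾ + (3 - 18*(-4/3)))² = (-¾ + (3 + 24))² = (-¾ + 27)² = (105/4)² = 11025/16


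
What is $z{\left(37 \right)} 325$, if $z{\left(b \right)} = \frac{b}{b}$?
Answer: $325$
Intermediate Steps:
$z{\left(b \right)} = 1$
$z{\left(37 \right)} 325 = 1 \cdot 325 = 325$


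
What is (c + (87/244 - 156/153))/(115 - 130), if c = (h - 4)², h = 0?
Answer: -190853/186660 ≈ -1.0225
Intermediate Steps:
c = 16 (c = (0 - 4)² = (-4)² = 16)
(c + (87/244 - 156/153))/(115 - 130) = (16 + (87/244 - 156/153))/(115 - 130) = (16 + (87*(1/244) - 156*1/153))/(-15) = (16 + (87/244 - 52/51))*(-1/15) = (16 - 8251/12444)*(-1/15) = (190853/12444)*(-1/15) = -190853/186660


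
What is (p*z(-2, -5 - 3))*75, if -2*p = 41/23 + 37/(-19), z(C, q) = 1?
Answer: 2700/437 ≈ 6.1785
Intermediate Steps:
p = 36/437 (p = -(41/23 + 37/(-19))/2 = -(41*(1/23) + 37*(-1/19))/2 = -(41/23 - 37/19)/2 = -½*(-72/437) = 36/437 ≈ 0.082380)
(p*z(-2, -5 - 3))*75 = ((36/437)*1)*75 = (36/437)*75 = 2700/437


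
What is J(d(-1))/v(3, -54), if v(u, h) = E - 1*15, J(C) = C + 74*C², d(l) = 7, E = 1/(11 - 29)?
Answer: -65394/271 ≈ -241.31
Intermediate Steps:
E = -1/18 (E = 1/(-18) = -1/18 ≈ -0.055556)
v(u, h) = -271/18 (v(u, h) = -1/18 - 1*15 = -1/18 - 15 = -271/18)
J(d(-1))/v(3, -54) = (7*(1 + 74*7))/(-271/18) = (7*(1 + 518))*(-18/271) = (7*519)*(-18/271) = 3633*(-18/271) = -65394/271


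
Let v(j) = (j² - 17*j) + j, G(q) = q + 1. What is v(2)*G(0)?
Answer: -28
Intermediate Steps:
G(q) = 1 + q
v(j) = j² - 16*j
v(2)*G(0) = (2*(-16 + 2))*(1 + 0) = (2*(-14))*1 = -28*1 = -28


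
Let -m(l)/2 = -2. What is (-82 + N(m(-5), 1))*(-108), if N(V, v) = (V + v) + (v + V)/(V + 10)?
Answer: 57942/7 ≈ 8277.4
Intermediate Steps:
m(l) = 4 (m(l) = -2*(-2) = 4)
N(V, v) = V + v + (V + v)/(10 + V) (N(V, v) = (V + v) + (V + v)/(10 + V) = V + v + (V + v)/(10 + V))
(-82 + N(m(-5), 1))*(-108) = (-82 + (4**2 + 11*4 + 11*1 + 4*1)/(10 + 4))*(-108) = (-82 + (16 + 44 + 11 + 4)/14)*(-108) = (-82 + (1/14)*75)*(-108) = (-82 + 75/14)*(-108) = -1073/14*(-108) = 57942/7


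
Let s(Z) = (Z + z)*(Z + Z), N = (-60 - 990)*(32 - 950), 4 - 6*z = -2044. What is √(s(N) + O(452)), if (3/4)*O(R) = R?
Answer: 4*√1045611249189/3 ≈ 1.3634e+6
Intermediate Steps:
z = 1024/3 (z = ⅔ - ⅙*(-2044) = ⅔ + 1022/3 = 1024/3 ≈ 341.33)
O(R) = 4*R/3
N = 963900 (N = -1050*(-918) = 963900)
s(Z) = 2*Z*(1024/3 + Z) (s(Z) = (Z + 1024/3)*(Z + Z) = (1024/3 + Z)*(2*Z) = 2*Z*(1024/3 + Z))
√(s(N) + O(452)) = √((⅔)*963900*(1024 + 3*963900) + (4/3)*452) = √((⅔)*963900*(1024 + 2891700) + 1808/3) = √((⅔)*963900*2892724 + 1808/3) = √(1858864442400 + 1808/3) = √(5576593329008/3) = 4*√1045611249189/3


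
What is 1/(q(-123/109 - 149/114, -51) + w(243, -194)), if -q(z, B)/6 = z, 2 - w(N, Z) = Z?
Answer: 2071/436179 ≈ 0.0047481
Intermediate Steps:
w(N, Z) = 2 - Z
q(z, B) = -6*z
1/(q(-123/109 - 149/114, -51) + w(243, -194)) = 1/(-6*(-123/109 - 149/114) + (2 - 1*(-194))) = 1/(-6*(-123*1/109 - 149*1/114) + (2 + 194)) = 1/(-6*(-123/109 - 149/114) + 196) = 1/(-6*(-30263/12426) + 196) = 1/(30263/2071 + 196) = 1/(436179/2071) = 2071/436179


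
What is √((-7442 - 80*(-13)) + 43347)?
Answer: 3*√4105 ≈ 192.21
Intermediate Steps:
√((-7442 - 80*(-13)) + 43347) = √((-7442 + 1040) + 43347) = √(-6402 + 43347) = √36945 = 3*√4105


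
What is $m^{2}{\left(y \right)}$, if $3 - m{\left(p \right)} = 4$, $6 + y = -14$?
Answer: $1$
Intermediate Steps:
$y = -20$ ($y = -6 - 14 = -20$)
$m{\left(p \right)} = -1$ ($m{\left(p \right)} = 3 - 4 = -1$)
$m^{2}{\left(y \right)} = \left(-1\right)^{2} = 1$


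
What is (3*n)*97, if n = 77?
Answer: 22407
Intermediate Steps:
(3*n)*97 = (3*77)*97 = 231*97 = 22407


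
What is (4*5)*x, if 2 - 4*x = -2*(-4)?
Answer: -30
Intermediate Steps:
x = -3/2 (x = ½ - (-1)*(-4)/2 = ½ - ¼*8 = ½ - 2 = -3/2 ≈ -1.5000)
(4*5)*x = (4*5)*(-3/2) = 20*(-3/2) = -30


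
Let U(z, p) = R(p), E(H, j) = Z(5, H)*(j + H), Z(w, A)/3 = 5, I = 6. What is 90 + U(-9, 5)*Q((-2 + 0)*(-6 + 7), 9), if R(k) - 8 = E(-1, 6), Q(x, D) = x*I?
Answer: -906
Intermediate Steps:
Z(w, A) = 15 (Z(w, A) = 3*5 = 15)
Q(x, D) = 6*x (Q(x, D) = x*6 = 6*x)
E(H, j) = 15*H + 15*j (E(H, j) = 15*(j + H) = 15*(H + j) = 15*H + 15*j)
R(k) = 83 (R(k) = 8 + (15*(-1) + 15*6) = 8 + (-15 + 90) = 8 + 75 = 83)
U(z, p) = 83
90 + U(-9, 5)*Q((-2 + 0)*(-6 + 7), 9) = 90 + 83*(6*((-2 + 0)*(-6 + 7))) = 90 + 83*(6*(-2*1)) = 90 + 83*(6*(-2)) = 90 + 83*(-12) = 90 - 996 = -906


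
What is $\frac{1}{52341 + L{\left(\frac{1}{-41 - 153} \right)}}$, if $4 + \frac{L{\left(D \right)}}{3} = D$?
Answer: $\frac{194}{10151823} \approx 1.911 \cdot 10^{-5}$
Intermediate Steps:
$L{\left(D \right)} = -12 + 3 D$
$\frac{1}{52341 + L{\left(\frac{1}{-41 - 153} \right)}} = \frac{1}{52341 - \left(12 - \frac{3}{-41 - 153}\right)} = \frac{1}{52341 - \left(12 - \frac{3}{-194}\right)} = \frac{1}{52341 + \left(-12 + 3 \left(- \frac{1}{194}\right)\right)} = \frac{1}{52341 - \frac{2331}{194}} = \frac{1}{\frac{10151823}{194}} = \frac{194}{10151823}$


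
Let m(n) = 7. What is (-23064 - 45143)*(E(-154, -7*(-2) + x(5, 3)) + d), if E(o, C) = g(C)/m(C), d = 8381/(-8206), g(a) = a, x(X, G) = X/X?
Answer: -4394099561/57442 ≈ -76496.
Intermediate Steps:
x(X, G) = 1
d = -8381/8206 (d = 8381*(-1/8206) = -8381/8206 ≈ -1.0213)
E(o, C) = C/7
(-23064 - 45143)*(E(-154, -7*(-2) + x(5, 3)) + d) = (-23064 - 45143)*((-7*(-2) + 1)/7 - 8381/8206) = -68207*((14 + 1)/7 - 8381/8206) = -68207*((⅐)*15 - 8381/8206) = -68207*(15/7 - 8381/8206) = -68207*64423/57442 = -4394099561/57442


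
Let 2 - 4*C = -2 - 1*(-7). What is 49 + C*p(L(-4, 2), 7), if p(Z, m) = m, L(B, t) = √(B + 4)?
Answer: 175/4 ≈ 43.750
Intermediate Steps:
L(B, t) = √(4 + B)
C = -¾ (C = ½ - (-2 - 1*(-7))/4 = ½ - (-2 + 7)/4 = ½ - ¼*5 = ½ - 5/4 = -¾ ≈ -0.75000)
49 + C*p(L(-4, 2), 7) = 49 - ¾*7 = 49 - 21/4 = 175/4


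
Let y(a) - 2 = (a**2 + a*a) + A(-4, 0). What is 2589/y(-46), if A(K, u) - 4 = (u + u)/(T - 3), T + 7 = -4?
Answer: 2589/4238 ≈ 0.61090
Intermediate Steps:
T = -11 (T = -7 - 4 = -11)
A(K, u) = 4 - u/7 (A(K, u) = 4 + (u + u)/(-11 - 3) = 4 + (2*u)/(-14) = 4 + (2*u)*(-1/14) = 4 - u/7)
y(a) = 6 + 2*a**2 (y(a) = 2 + ((a**2 + a*a) + (4 - 1/7*0)) = 2 + ((a**2 + a**2) + (4 + 0)) = 2 + (2*a**2 + 4) = 2 + (4 + 2*a**2) = 6 + 2*a**2)
2589/y(-46) = 2589/(6 + 2*(-46)**2) = 2589/(6 + 2*2116) = 2589/(6 + 4232) = 2589/4238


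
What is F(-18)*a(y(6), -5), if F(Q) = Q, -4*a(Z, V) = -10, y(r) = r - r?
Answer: -45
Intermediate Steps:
y(r) = 0
a(Z, V) = 5/2 (a(Z, V) = -¼*(-10) = 5/2)
F(-18)*a(y(6), -5) = -18*5/2 = -45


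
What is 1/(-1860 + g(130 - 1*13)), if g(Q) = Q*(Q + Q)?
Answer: 1/25518 ≈ 3.9188e-5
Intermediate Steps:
g(Q) = 2*Q² (g(Q) = Q*(2*Q) = 2*Q²)
1/(-1860 + g(130 - 1*13)) = 1/(-1860 + 2*(130 - 1*13)²) = 1/(-1860 + 2*(130 - 13)²) = 1/(-1860 + 2*117²) = 1/(-1860 + 2*13689) = 1/(-1860 + 27378) = 1/25518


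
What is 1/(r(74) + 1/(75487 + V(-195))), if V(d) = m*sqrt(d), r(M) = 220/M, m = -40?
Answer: 594702614347/1768042677191 - 54760*I*sqrt(195)/68953664410449 ≈ 0.33636 - 1.109e-8*I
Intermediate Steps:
V(d) = -40*sqrt(d)
1/(r(74) + 1/(75487 + V(-195))) = 1/(220/74 + 1/(75487 - 40*I*sqrt(195))) = 1/(220*(1/74) + 1/(75487 - 40*I*sqrt(195))) = 1/(110/37 + 1/(75487 - 40*I*sqrt(195)))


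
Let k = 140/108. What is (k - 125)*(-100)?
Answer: 334000/27 ≈ 12370.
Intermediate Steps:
k = 35/27 (k = 140*(1/108) = 35/27 ≈ 1.2963)
(k - 125)*(-100) = (35/27 - 125)*(-100) = -3340/27*(-100) = 334000/27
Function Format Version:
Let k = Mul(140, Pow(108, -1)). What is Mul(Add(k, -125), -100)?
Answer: Rational(334000, 27) ≈ 12370.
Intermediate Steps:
k = Rational(35, 27) (k = Mul(140, Rational(1, 108)) = Rational(35, 27) ≈ 1.2963)
Mul(Add(k, -125), -100) = Mul(Add(Rational(35, 27), -125), -100) = Mul(Rational(-3340, 27), -100) = Rational(334000, 27)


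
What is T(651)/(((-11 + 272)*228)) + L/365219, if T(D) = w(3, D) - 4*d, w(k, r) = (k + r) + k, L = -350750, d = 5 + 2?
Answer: -20642708249/21733452252 ≈ -0.94981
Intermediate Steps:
d = 7
w(k, r) = r + 2*k
T(D) = -22 + D (T(D) = (D + 2*3) - 4*7 = (D + 6) - 28 = (6 + D) - 28 = -22 + D)
T(651)/(((-11 + 272)*228)) + L/365219 = (-22 + 651)/(((-11 + 272)*228)) - 350750/365219 = 629/((261*228)) - 350750*1/365219 = 629/59508 - 350750/365219 = -20642708249/21733452252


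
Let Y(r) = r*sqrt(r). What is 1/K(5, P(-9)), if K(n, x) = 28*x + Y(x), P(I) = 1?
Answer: 1/29 ≈ 0.034483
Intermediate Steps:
Y(r) = r**(3/2)
K(n, x) = x**(3/2) + 28*x (K(n, x) = 28*x + x**(3/2) = x**(3/2) + 28*x)
1/K(5, P(-9)) = 1/(1**(3/2) + 28*1) = 1/(1 + 28) = 1/29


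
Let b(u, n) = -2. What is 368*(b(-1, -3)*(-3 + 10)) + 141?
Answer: -5011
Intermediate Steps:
368*(b(-1, -3)*(-3 + 10)) + 141 = 368*(-2*(-3 + 10)) + 141 = 368*(-2*7) + 141 = 368*(-14) + 141 = -5152 + 141 = -5011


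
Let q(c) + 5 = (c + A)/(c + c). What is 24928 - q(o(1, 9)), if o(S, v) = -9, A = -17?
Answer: 224384/9 ≈ 24932.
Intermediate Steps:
q(c) = -5 + (-17 + c)/(2*c) (q(c) = -5 + (c - 17)/(c + c) = -5 + (-17 + c)/((2*c)) = -5 + (-17 + c)*(1/(2*c)) = -5 + (-17 + c)/(2*c))
24928 - q(o(1, 9)) = 24928 - (-17 - 9*(-9))/(2*(-9)) = 24928 - (-1)*(-17 + 81)/(2*9) = 24928 - (-1)*64/(2*9) = 24928 - 1*(-32/9) = 24928 + 32/9 = 224384/9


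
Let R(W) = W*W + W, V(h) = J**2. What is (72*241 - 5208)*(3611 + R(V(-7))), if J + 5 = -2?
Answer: 73604784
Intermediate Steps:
J = -7 (J = -5 - 2 = -7)
V(h) = 49 (V(h) = (-7)**2 = 49)
R(W) = W + W**2 (R(W) = W**2 + W = W + W**2)
(72*241 - 5208)*(3611 + R(V(-7))) = (72*241 - 5208)*(3611 + 49*(1 + 49)) = (17352 - 5208)*(3611 + 49*50) = 12144*(3611 + 2450) = 12144*6061 = 73604784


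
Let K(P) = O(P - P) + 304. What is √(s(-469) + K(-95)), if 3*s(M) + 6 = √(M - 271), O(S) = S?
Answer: √(2718 + 6*I*√185)/3 ≈ 17.38 + 0.26086*I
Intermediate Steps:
s(M) = -2 + √(-271 + M)/3 (s(M) = -2 + √(M - 271)/3 = -2 + √(-271 + M)/3)
K(P) = 304 (K(P) = (P - P) + 304 = 0 + 304 = 304)
√(s(-469) + K(-95)) = √((-2 + √(-271 - 469)/3) + 304) = √((-2 + √(-740)/3) + 304) = √((-2 + (2*I*√185)/3) + 304) = √((-2 + 2*I*√185/3) + 304) = √(302 + 2*I*√185/3)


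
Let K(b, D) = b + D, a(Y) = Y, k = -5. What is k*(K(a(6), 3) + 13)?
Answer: -110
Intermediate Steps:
K(b, D) = D + b
k*(K(a(6), 3) + 13) = -5*((3 + 6) + 13) = -5*(9 + 13) = -5*22 = -110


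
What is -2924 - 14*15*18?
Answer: -6704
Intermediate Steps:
-2924 - 14*15*18 = -2924 - 210*18 = -2924 - 3780 = -6704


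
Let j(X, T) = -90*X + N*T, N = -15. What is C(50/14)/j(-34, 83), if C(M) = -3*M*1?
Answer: -5/847 ≈ -0.0059032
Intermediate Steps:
j(X, T) = -90*X - 15*T
C(M) = -3*M
C(50/14)/j(-34, 83) = (-150/14)/(-90*(-34) - 15*83) = (-150/14)/(3060 - 1245) = -3*25/7/1815 = -75/7*1/1815 = -5/847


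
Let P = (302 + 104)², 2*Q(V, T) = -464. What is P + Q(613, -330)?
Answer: 164604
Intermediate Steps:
Q(V, T) = -232 (Q(V, T) = (½)*(-464) = -232)
P = 164836 (P = 406² = 164836)
P + Q(613, -330) = 164836 - 232 = 164604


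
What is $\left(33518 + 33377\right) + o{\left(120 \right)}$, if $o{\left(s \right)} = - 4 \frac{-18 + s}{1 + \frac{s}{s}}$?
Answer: $66691$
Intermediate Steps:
$o{\left(s \right)} = 36 - 2 s$ ($o{\left(s \right)} = - 4 \frac{-18 + s}{1 + 1} = - 4 \frac{-18 + s}{2} = - 4 \left(-18 + s\right) \frac{1}{2} = - 4 \left(-9 + \frac{s}{2}\right) = 36 - 2 s$)
$\left(33518 + 33377\right) + o{\left(120 \right)} = \left(33518 + 33377\right) + \left(36 - 240\right) = 66895 + \left(36 - 240\right) = 66895 - 204 = 66691$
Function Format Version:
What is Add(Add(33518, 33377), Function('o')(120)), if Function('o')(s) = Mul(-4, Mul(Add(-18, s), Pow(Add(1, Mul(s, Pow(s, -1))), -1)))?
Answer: 66691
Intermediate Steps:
Function('o')(s) = Add(36, Mul(-2, s)) (Function('o')(s) = Mul(-4, Mul(Add(-18, s), Pow(Add(1, 1), -1))) = Mul(-4, Mul(Add(-18, s), Pow(2, -1))) = Mul(-4, Mul(Add(-18, s), Rational(1, 2))) = Mul(-4, Add(-9, Mul(Rational(1, 2), s))) = Add(36, Mul(-2, s)))
Add(Add(33518, 33377), Function('o')(120)) = Add(Add(33518, 33377), Add(36, Mul(-2, 120))) = Add(66895, Add(36, -240)) = Add(66895, -204) = 66691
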